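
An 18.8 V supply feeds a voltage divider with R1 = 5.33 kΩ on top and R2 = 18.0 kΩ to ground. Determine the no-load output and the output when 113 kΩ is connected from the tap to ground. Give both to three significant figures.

Open-circuit: V = 18.8 × 18.0/(5.33 + 18.0) = 14.5 V.
With the load, R2 becomes R2‖R_L = 15.53 kΩ, so V = 18.8 × 15.53/20.86 = 14.0 V.

Unloaded: 14.5 V; loaded: 14.0 V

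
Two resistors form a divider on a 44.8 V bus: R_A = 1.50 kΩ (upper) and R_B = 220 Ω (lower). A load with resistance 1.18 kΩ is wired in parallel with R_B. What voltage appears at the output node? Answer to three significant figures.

The load sits in parallel with R_B: R_B‖R_L = (220 × 1180) / (220 + 1180) = 185.4 Ω.
V_out = 44.8 × 185.4 / (1500 + 185.4) = 44.8 × 185.4/1685 = 4.93 V.

V_out ≈ 4.93 V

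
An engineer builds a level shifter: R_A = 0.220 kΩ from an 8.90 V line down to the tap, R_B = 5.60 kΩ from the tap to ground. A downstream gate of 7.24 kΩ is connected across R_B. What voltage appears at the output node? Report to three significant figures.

V_out ≈ 8.32 V

The load sits in parallel with R_B: R_B‖R_L = (5600 × 7240) / (5600 + 7240) = 3158 Ω.
V_out = 8.90 × 3158 / (220 + 3158) = 8.90 × 3158/3378 = 8.32 V.
(Unloaded it would have been 8.56 V.)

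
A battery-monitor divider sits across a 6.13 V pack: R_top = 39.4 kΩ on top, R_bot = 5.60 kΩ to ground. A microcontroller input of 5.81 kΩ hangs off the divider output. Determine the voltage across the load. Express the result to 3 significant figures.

V_out ≈ 0.414 V

The load sits in parallel with R_bot: R_bot‖R_L = (5.60 × 5.81) / (5.60 + 5.81) = 2.852 kΩ.
V_out = 6.13 × 2.852 / (39.4 + 2.852) = 6.13 × 2.852/42.25 = 0.414 V.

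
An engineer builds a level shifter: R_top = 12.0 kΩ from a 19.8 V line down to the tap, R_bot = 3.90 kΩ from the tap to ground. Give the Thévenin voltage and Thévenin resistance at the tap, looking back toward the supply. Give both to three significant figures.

V_th is the open-circuit tap voltage: 19.8 × 3.90/(12.0 + 3.90) = 4.86 V.
With the supply zeroed, R_top and R_bot appear in parallel from the tap: R_th = R_top‖R_bot = (12.0 × 3.90)/15.90 = 2.94 kΩ.

V_th = 4.86 V, R_th = 2.94 kΩ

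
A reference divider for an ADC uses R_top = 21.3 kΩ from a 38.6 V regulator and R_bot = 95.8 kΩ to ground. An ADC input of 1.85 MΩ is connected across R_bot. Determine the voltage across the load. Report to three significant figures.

V_out ≈ 31.3 V

The load sits in parallel with R_bot: R_bot‖R_L = (95.8 × 1850) / (95.8 + 1850) = 91.08 kΩ.
V_out = 38.6 × 91.08 / (21.3 + 91.08) = 38.6 × 91.08/112.4 = 31.3 V.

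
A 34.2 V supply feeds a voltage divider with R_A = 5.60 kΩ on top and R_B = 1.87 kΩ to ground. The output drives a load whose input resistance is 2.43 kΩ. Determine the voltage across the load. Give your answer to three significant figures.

The load sits in parallel with R_B: R_B‖R_L = (1.87 × 2.43) / (1.87 + 2.43) = 1.057 kΩ.
V_out = 34.2 × 1.057 / (5.60 + 1.057) = 34.2 × 1.057/6.657 = 5.43 V.

V_out ≈ 5.43 V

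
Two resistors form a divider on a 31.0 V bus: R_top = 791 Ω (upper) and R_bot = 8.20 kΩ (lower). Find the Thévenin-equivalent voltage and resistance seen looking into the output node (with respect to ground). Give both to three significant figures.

V_th = 28.3 V, R_th = 721 Ω

V_th is the open-circuit tap voltage: 31.0 × 8200/(791 + 8200) = 28.3 V.
With the supply zeroed, R_top and R_bot appear in parallel from the tap: R_th = R_top‖R_bot = (791 × 8200)/8991 = 721 Ω.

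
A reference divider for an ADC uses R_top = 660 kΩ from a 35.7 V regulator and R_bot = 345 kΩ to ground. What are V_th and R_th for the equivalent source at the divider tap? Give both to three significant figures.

V_th is the open-circuit tap voltage: 35.7 × 345/(660 + 345) = 12.3 V.
With the supply zeroed, R_top and R_bot appear in parallel from the tap: R_th = R_top‖R_bot = (660 × 345)/1005 = 227 kΩ.

V_th = 12.3 V, R_th = 227 kΩ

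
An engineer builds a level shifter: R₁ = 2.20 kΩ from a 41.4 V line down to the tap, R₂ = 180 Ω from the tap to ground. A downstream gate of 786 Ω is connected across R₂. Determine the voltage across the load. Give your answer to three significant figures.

V_out ≈ 2.58 V

The load sits in parallel with R₂: R₂‖R_L = (180 × 786) / (180 + 786) = 146.5 Ω.
V_out = 41.4 × 146.5 / (2200 + 146.5) = 41.4 × 146.5/2346 = 2.58 V.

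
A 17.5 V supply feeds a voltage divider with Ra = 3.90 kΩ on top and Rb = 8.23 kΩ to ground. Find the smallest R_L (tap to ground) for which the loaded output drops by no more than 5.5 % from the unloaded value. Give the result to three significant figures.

R_L(min) ≈ 45.5 kΩ

Output resistance R_th = Ra‖Rb = (3.90 × 8.23)/12.13 = 2.646 kΩ.
The fractional drop is R_th/(R_th + R_L); requiring this ≤ 0.0550 gives R_L ≥ R_th(1/0.0550 − 1) = 2.646 × 17.18 = 45.5 kΩ.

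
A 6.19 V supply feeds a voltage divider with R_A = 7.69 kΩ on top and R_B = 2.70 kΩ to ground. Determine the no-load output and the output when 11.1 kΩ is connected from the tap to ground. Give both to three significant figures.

Unloaded: 1.61 V; loaded: 1.36 V

Open-circuit: V = 6.19 × 2.70/(7.69 + 2.70) = 1.61 V.
With the load, R_B becomes R_B‖R_L = 2.172 kΩ, so V = 6.19 × 2.172/9.862 = 1.36 V.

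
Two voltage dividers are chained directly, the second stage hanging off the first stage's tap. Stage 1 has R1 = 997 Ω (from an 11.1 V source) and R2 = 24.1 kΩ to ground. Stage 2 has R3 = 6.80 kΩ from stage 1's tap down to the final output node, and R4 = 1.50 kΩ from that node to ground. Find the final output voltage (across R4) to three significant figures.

V_out ≈ 1.73 V

Stage 2 presents R3+R4 = 8300 Ω as a load on stage 1's tap.
Stage 1's lower leg becomes R2‖(R3+R4) = 6174 Ω, so V_mid = 11.1 × 6174/7171 = 9.557 V.
Stage 2 is itself unloaded: V_out = V_mid × R4/(R3+R4) = 9.557 × 1500/8300 = 1.73 V.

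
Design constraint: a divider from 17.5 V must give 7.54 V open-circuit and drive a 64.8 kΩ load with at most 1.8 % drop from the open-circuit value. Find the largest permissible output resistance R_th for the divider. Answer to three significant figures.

R_th ≤ 1.19 kΩ

Loading drop = R_th/(R_th + R_L) ≤ 0.0180, so R_th ≤ R_L · ε/(1−ε) = 64.8 kΩ × 0.0180/0.9820 = 1.19 kΩ.
(Any R1, R2 with R2/(R1+R2) = 0.431 and R1‖R2 ≤ 1.19 kΩ will meet the spec.)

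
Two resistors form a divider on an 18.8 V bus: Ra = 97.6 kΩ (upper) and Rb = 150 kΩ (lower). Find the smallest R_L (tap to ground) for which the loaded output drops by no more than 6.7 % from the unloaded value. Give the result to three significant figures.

Output resistance R_th = Ra‖Rb = (97.6 × 150)/247.6 = 59.13 kΩ.
The fractional drop is R_th/(R_th + R_L); requiring this ≤ 0.0670 gives R_L ≥ R_th(1/0.0670 − 1) = 59.13 × 13.93 = 823 kΩ.

R_L(min) ≈ 823 kΩ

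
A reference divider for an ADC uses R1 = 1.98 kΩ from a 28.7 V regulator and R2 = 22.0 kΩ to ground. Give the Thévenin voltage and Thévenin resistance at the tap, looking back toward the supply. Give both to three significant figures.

V_th = 26.3 V, R_th = 1.82 kΩ

V_th is the open-circuit tap voltage: 28.7 × 22.0/(1.98 + 22.0) = 26.3 V.
With the supply zeroed, R1 and R2 appear in parallel from the tap: R_th = R1‖R2 = (1.98 × 22.0)/23.98 = 1.82 kΩ.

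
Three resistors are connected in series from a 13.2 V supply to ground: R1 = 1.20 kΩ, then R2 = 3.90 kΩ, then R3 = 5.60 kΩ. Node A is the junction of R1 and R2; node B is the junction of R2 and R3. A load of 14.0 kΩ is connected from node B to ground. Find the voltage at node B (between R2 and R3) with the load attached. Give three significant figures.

V ≈ 5.80 V

At node B, R3 is in parallel with the load: R3‖R_L = 4.000 kΩ.
Below node A the resistance is R2 + (R3‖R_L) = 7.900 kΩ, so V_A = 13.2 × 7.900/9.100 = 11.46 V.
Then V_B = V_A × (R3‖R_L)/(R2 + R3‖R_L) = 11.46 × 4.000/7.900 = 5.80 V.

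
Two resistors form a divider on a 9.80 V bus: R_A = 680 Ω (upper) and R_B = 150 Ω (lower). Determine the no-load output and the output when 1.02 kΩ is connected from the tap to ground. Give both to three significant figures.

Open-circuit: V = 9.80 × 150/(680 + 150) = 1.77 V.
With the load, R_B becomes R_B‖R_L = 130.8 Ω, so V = 9.80 × 130.8/810.8 = 1.58 V.

Unloaded: 1.77 V; loaded: 1.58 V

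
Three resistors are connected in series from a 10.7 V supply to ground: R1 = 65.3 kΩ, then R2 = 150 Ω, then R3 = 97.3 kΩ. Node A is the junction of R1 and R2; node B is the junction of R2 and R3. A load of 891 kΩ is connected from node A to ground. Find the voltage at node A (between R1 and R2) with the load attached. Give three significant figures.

V ≈ 6.14 V

Below node A the series string R2+R3 = 97450 Ω sits in parallel with the 891000 Ω load: 87840 Ω.
V_A = 10.7 × 87840/(65300 + 87840) = 6.14 V.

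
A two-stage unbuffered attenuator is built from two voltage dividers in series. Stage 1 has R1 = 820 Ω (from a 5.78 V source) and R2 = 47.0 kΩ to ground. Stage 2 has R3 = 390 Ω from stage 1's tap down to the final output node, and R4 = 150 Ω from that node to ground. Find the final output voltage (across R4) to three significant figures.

Stage 2 presents R3+R4 = 540.0 Ω as a load on stage 1's tap.
Stage 1's lower leg becomes R2‖(R3+R4) = 533.9 Ω, so V_mid = 5.78 × 533.9/1354 = 2.279 V.
Stage 2 is itself unloaded: V_out = V_mid × R4/(R3+R4) = 2.279 × 150/540.0 = 0.633 V.

V_out ≈ 0.633 V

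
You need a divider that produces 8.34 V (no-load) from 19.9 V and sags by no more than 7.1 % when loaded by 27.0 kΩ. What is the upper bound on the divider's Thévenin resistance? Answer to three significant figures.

R_th ≤ 2.06 kΩ

Loading drop = R_th/(R_th + R_L) ≤ 0.0710, so R_th ≤ R_L · ε/(1−ε) = 27.0 kΩ × 0.0710/0.9290 = 2.06 kΩ.
(Any R1, R2 with R2/(R1+R2) = 0.419 and R1‖R2 ≤ 2.06 kΩ will meet the spec.)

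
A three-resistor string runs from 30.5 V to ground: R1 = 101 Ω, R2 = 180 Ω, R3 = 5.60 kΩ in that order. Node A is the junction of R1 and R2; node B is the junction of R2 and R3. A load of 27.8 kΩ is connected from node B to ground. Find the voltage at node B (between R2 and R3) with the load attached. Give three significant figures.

V ≈ 28.8 V

At node B, R3 is in parallel with the load: R3‖R_L = 4661 Ω.
Below node A the resistance is R2 + (R3‖R_L) = 4841 Ω, so V_A = 30.5 × 4841/4942 = 29.88 V.
Then V_B = V_A × (R3‖R_L)/(R2 + R3‖R_L) = 29.88 × 4661/4841 = 28.8 V.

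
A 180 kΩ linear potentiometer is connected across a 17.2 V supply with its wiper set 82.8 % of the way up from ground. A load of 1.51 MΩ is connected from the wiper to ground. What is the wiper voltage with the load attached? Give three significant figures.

V ≈ 14.0 V

The wiper splits the pot into (1−α)R = 30.96 kΩ above and αR = 149.0 kΩ below.
Lower section ‖ load = 135.7 kΩ.
V_wiper = 17.2 × 135.7/(30.96 + 135.7) = 14.0 V.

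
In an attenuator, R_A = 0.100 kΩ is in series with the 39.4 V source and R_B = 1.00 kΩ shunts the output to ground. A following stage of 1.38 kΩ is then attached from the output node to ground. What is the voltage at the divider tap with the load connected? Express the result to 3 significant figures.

The load sits in parallel with R_B: R_B‖R_L = (1000 × 1380) / (1000 + 1380) = 579.8 Ω.
V_out = 39.4 × 579.8 / (100 + 579.8) = 39.4 × 579.8/679.8 = 33.6 V.

V_out ≈ 33.6 V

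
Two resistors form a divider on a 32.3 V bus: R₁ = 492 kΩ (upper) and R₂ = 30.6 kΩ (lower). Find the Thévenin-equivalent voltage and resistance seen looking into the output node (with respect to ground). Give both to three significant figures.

V_th = 1.89 V, R_th = 28.8 kΩ

V_th is the open-circuit tap voltage: 32.3 × 30.6/(492 + 30.6) = 1.89 V.
With the supply zeroed, R₁ and R₂ appear in parallel from the tap: R_th = R₁‖R₂ = (492 × 30.6)/522.6 = 28.8 kΩ.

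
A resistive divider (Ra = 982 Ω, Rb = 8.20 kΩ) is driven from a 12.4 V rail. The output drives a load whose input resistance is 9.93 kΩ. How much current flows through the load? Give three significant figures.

I_L ≈ 1.02 mA

Rb‖R_L = 4491 Ω; V_out = 12.4 × 4491/5473 = 10.18 V.
I_L = V_out / R_L = 10.18 / 9.93 kΩ = 1.02 mA.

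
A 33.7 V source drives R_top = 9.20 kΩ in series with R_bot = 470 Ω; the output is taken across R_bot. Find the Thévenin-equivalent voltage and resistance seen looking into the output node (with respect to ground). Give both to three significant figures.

V_th is the open-circuit tap voltage: 33.7 × 470/(9200 + 470) = 1.64 V.
With the supply zeroed, R_top and R_bot appear in parallel from the tap: R_th = R_top‖R_bot = (9200 × 470)/9670 = 447 Ω.

V_th = 1.64 V, R_th = 447 Ω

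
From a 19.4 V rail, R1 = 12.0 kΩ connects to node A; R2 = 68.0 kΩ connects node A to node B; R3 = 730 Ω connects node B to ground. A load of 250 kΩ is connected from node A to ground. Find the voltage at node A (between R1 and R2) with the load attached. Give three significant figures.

Below node A the series string R2+R3 = 68730 Ω sits in parallel with the 250000 Ω load: 53910 Ω.
V_A = 19.4 × 53910/(12000 + 53910) = 15.9 V.

V ≈ 15.9 V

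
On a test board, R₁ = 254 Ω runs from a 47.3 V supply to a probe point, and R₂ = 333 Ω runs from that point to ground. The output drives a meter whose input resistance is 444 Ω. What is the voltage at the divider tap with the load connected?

The load sits in parallel with R₂: R₂‖R_L = (333 × 444) / (333 + 444) = 190.3 Ω.
V_out = 47.3 × 190.3 / (254 + 190.3) = 47.3 × 190.3/444.3 = 20.3 V.

V_out ≈ 20.3 V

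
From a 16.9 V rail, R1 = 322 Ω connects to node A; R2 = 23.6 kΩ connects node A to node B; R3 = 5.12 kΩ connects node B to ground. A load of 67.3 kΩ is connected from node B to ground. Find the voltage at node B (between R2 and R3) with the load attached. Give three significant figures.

V ≈ 2.80 V

At node B, R3 is in parallel with the load: R3‖R_L = 4758 Ω.
Below node A the resistance is R2 + (R3‖R_L) = 28360 Ω, so V_A = 16.9 × 28360/28680 = 16.71 V.
Then V_B = V_A × (R3‖R_L)/(R2 + R3‖R_L) = 16.71 × 4758/28360 = 2.80 V.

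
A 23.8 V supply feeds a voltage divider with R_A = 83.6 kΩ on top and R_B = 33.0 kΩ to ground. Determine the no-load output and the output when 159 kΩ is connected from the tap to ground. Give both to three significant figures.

Open-circuit: V = 23.8 × 33.0/(83.6 + 33.0) = 6.74 V.
With the load, R_B becomes R_B‖R_L = 27.33 kΩ, so V = 23.8 × 27.33/110.9 = 5.86 V.

Unloaded: 6.74 V; loaded: 5.86 V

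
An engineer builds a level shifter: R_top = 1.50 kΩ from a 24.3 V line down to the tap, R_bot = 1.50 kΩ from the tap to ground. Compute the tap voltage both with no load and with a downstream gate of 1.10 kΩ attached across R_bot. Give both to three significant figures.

Open-circuit: V = 24.3 × 1.50/(1.50 + 1.50) = 12.2 V.
With the load, R_bot becomes R_bot‖R_L = 0.6346 kΩ, so V = 24.3 × 0.6346/2.135 = 7.22 V.

Unloaded: 12.2 V; loaded: 7.22 V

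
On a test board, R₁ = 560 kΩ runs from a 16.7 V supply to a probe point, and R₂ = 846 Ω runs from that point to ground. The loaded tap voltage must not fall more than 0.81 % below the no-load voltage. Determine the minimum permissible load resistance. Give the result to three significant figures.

Output resistance R_th = R₁‖R₂ = (560000 × 846)/560800 = 844.7 Ω.
The fractional drop is R_th/(R_th + R_L); requiring this ≤ 0.00810 gives R_L ≥ R_th(1/0.00810 − 1) = 844.7 × 122.5 = 103 kΩ.

R_L(min) ≈ 103 kΩ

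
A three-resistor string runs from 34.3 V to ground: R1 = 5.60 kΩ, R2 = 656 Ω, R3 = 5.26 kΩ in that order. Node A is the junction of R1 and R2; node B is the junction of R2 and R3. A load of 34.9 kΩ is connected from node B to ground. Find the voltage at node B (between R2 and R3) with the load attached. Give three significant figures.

At node B, R3 is in parallel with the load: R3‖R_L = 4571 Ω.
Below node A the resistance is R2 + (R3‖R_L) = 5227 Ω, so V_A = 34.3 × 5227/10830 = 16.56 V.
Then V_B = V_A × (R3‖R_L)/(R2 + R3‖R_L) = 16.56 × 4571/5227 = 14.5 V.

V ≈ 14.5 V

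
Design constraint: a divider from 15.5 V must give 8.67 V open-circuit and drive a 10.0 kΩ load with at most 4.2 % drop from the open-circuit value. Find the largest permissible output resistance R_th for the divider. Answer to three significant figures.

Loading drop = R_th/(R_th + R_L) ≤ 0.0420, so R_th ≤ R_L · ε/(1−ε) = 10.0 kΩ × 0.0420/0.9580 = 438 Ω.
(Any R1, R2 with R2/(R1+R2) = 0.559 and R1‖R2 ≤ 438 Ω will meet the spec.)

R_th ≤ 438 Ω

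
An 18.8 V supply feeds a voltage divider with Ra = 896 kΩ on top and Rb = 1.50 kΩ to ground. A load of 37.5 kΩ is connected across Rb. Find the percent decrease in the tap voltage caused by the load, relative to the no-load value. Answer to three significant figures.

3.84 %

The divider's output (Thévenin) resistance is Ra‖Rb = 1.497 kΩ.
Fractional drop under load = R_th/(R_th + R_L) = 1.497 / (1.497 + 37.5) = 0.03840.
So the output falls by 3.84 %.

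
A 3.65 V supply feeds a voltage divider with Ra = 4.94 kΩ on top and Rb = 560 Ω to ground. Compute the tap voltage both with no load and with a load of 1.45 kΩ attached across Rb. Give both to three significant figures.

Open-circuit: V = 3.65 × 560/(4940 + 560) = 0.372 V.
With the load, Rb becomes Rb‖R_L = 404.0 Ω, so V = 3.65 × 404.0/5344 = 0.276 V.

Unloaded: 0.372 V; loaded: 0.276 V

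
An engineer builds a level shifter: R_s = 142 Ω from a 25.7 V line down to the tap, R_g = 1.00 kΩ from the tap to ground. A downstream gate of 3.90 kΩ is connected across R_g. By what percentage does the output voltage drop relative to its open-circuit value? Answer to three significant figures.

The divider's output (Thévenin) resistance is R_s‖R_g = 124.3 Ω.
Fractional drop under load = R_th/(R_th + R_L) = 124.3 / (124.3 + 3900) = 0.03090.
So the output falls by 3.09 %.

3.09 %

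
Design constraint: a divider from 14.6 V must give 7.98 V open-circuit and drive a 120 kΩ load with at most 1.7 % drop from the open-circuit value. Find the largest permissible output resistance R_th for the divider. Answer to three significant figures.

R_th ≤ 2.08 kΩ

Loading drop = R_th/(R_th + R_L) ≤ 0.0170, so R_th ≤ R_L · ε/(1−ε) = 120 kΩ × 0.0170/0.9830 = 2.08 kΩ.
(Any R1, R2 with R2/(R1+R2) = 0.547 and R1‖R2 ≤ 2.08 kΩ will meet the spec.)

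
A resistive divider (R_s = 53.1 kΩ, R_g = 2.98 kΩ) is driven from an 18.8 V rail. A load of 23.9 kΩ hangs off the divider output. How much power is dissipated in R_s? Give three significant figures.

Total resistance from the source is R_s + (R_g‖R_L) = 55.75 kΩ, so I = 18.8/55.75 kΩ = 0.3372 mA.
P = I²·R_s = (0.3372 mA)² × 53.1 kΩ = 6.04 mW.

P ≈ 6.04 mW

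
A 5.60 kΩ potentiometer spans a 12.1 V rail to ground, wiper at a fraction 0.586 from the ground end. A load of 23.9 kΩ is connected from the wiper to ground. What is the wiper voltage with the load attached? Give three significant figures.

V ≈ 6.71 V

The wiper splits the pot into (1−α)R = 2.318 kΩ above and αR = 3.282 kΩ below.
Lower section ‖ load = 2.885 kΩ.
V_wiper = 12.1 × 2.885/(2.318 + 2.885) = 6.71 V.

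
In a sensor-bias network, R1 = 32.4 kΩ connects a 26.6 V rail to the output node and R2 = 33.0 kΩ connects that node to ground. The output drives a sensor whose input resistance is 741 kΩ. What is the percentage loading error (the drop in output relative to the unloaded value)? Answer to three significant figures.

The divider's output (Thévenin) resistance is R1‖R2 = 16.35 kΩ.
Fractional drop under load = R_th/(R_th + R_L) = 16.35 / (16.35 + 741) = 0.02159.
So the output falls by 2.16 %.

2.16 %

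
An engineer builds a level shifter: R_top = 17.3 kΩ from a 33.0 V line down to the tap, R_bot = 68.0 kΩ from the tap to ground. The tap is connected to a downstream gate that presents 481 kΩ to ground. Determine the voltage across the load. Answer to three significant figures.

V_out ≈ 25.6 V

The load sits in parallel with R_bot: R_bot‖R_L = (68.0 × 481) / (68.0 + 481) = 59.58 kΩ.
V_out = 33.0 × 59.58 / (17.3 + 59.58) = 33.0 × 59.58/76.88 = 25.6 V.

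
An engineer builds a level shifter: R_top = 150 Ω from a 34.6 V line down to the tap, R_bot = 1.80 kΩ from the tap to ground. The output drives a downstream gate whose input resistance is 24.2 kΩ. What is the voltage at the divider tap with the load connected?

The load sits in parallel with R_bot: R_bot‖R_L = (1800 × 24200) / (1800 + 24200) = 1675 Ω.
V_out = 34.6 × 1675 / (150 + 1675) = 34.6 × 1675/1825 = 31.8 V.

V_out ≈ 31.8 V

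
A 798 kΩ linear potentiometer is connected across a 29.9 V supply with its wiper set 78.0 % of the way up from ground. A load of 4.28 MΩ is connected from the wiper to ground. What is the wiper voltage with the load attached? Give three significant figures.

The wiper splits the pot into (1−α)R = 175.6 kΩ above and αR = 622.4 kΩ below.
Lower section ‖ load = 543.4 kΩ.
V_wiper = 29.9 × 543.4/(175.6 + 543.4) = 22.6 V.

V ≈ 22.6 V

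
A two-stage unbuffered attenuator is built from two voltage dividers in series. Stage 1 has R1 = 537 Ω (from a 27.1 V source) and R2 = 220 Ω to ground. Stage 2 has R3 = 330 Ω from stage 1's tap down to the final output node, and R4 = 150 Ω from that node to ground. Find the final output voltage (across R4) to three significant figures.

Stage 2 presents R3+R4 = 480.0 Ω as a load on stage 1's tap.
Stage 1's lower leg becomes R2‖(R3+R4) = 150.9 Ω, so V_mid = 27.1 × 150.9/687.9 = 5.943 V.
Stage 2 is itself unloaded: V_out = V_mid × R4/(R3+R4) = 5.943 × 150/480.0 = 1.86 V.

V_out ≈ 1.86 V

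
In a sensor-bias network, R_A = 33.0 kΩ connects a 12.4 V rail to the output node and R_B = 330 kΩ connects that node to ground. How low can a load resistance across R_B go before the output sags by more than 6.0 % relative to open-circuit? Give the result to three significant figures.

Output resistance R_th = R_A‖R_B = (33.0 × 330)/363.0 = 30.00 kΩ.
The fractional drop is R_th/(R_th + R_L); requiring this ≤ 0.0600 gives R_L ≥ R_th(1/0.0600 − 1) = 30.00 × 15.67 = 470 kΩ.

R_L(min) ≈ 470 kΩ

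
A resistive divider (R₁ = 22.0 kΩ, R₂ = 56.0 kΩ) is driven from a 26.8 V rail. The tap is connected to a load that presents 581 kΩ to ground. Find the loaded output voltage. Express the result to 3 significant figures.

V_out ≈ 18.7 V

The load sits in parallel with R₂: R₂‖R_L = (56.0 × 581) / (56.0 + 581) = 51.08 kΩ.
V_out = 26.8 × 51.08 / (22.0 + 51.08) = 26.8 × 51.08/73.08 = 18.7 V.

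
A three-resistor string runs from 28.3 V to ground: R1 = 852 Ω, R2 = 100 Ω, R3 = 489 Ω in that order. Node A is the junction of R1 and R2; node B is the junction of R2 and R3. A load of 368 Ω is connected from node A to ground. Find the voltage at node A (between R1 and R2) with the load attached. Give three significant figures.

Below node A the series string R2+R3 = 589.0 Ω sits in parallel with the 368 Ω load: 226.5 Ω.
V_A = 28.3 × 226.5/(852 + 226.5) = 5.94 V.

V ≈ 5.94 V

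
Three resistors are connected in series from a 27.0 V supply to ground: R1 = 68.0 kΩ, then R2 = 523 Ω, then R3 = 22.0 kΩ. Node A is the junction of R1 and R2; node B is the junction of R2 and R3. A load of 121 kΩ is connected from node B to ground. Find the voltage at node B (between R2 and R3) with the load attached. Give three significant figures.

V ≈ 5.77 V

At node B, R3 is in parallel with the load: R3‖R_L = 18620 Ω.
Below node A the resistance is R2 + (R3‖R_L) = 19140 Ω, so V_A = 27.0 × 19140/87140 = 5.930 V.
Then V_B = V_A × (R3‖R_L)/(R2 + R3‖R_L) = 5.930 × 18620/19140 = 5.77 V.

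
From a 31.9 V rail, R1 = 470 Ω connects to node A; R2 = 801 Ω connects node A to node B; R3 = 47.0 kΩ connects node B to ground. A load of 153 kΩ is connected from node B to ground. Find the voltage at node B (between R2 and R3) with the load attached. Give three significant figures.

At node B, R3 is in parallel with the load: R3‖R_L = 35960 Ω.
Below node A the resistance is R2 + (R3‖R_L) = 36760 Ω, so V_A = 31.9 × 36760/37230 = 31.50 V.
Then V_B = V_A × (R3‖R_L)/(R2 + R3‖R_L) = 31.50 × 35960/36760 = 30.8 V.

V ≈ 30.8 V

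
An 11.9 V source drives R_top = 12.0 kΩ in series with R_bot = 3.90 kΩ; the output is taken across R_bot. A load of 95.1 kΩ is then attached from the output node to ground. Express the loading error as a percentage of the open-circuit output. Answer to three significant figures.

3.00 %

The divider's output (Thévenin) resistance is R_top‖R_bot = 2.943 kΩ.
Fractional drop under load = R_th/(R_th + R_L) = 2.943 / (2.943 + 95.1) = 0.03002.
So the output falls by 3.00 %.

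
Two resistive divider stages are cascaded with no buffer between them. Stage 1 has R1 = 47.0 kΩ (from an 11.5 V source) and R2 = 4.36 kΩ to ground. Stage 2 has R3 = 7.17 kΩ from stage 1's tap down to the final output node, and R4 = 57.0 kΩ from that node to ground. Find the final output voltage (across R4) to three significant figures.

Stage 2 presents R3+R4 = 64.17 kΩ as a load on stage 1's tap.
Stage 1's lower leg becomes R2‖(R3+R4) = 4.083 kΩ, so V_mid = 11.5 × 4.083/51.08 = 0.9191 V.
Stage 2 is itself unloaded: V_out = V_mid × R4/(R3+R4) = 0.9191 × 57.0/64.17 = 0.816 V.

V_out ≈ 0.816 V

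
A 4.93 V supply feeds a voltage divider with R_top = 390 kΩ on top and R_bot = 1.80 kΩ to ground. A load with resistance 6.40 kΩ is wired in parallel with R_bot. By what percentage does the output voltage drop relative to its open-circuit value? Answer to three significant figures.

21.9 %

The divider's output (Thévenin) resistance is R_top‖R_bot = 1.792 kΩ.
Fractional drop under load = R_th/(R_th + R_L) = 1.792 / (1.792 + 6.40) = 0.2187.
So the output falls by 21.9 %.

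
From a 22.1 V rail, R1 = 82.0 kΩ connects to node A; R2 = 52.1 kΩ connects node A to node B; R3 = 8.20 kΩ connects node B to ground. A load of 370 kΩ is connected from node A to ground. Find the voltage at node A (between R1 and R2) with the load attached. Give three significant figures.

Below node A the series string R2+R3 = 60.30 kΩ sits in parallel with the 370 kΩ load: 51.85 kΩ.
V_A = 22.1 × 51.85/(82.0 + 51.85) = 8.56 V.

V ≈ 8.56 V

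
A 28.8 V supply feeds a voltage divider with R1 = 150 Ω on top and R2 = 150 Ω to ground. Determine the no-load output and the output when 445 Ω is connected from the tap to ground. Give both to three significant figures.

Unloaded: 14.4 V; loaded: 12.3 V

Open-circuit: V = 28.8 × 150/(150 + 150) = 14.4 V.
With the load, R2 becomes R2‖R_L = 112.2 Ω, so V = 28.8 × 112.2/262.2 = 12.3 V.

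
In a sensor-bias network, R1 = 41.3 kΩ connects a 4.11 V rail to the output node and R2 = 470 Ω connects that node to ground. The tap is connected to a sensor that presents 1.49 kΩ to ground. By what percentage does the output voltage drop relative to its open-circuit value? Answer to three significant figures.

23.8 %

The divider's output (Thévenin) resistance is R1‖R2 = 464.7 Ω.
Fractional drop under load = R_th/(R_th + R_L) = 464.7 / (464.7 + 1490) = 0.2377.
So the output falls by 23.8 %.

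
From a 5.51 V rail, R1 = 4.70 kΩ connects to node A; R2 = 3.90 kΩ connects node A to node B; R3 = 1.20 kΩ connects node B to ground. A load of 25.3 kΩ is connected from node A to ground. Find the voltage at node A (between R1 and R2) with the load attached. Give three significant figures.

V ≈ 2.61 V

Below node A the series string R2+R3 = 5.100 kΩ sits in parallel with the 25.3 kΩ load: 4.244 kΩ.
V_A = 5.51 × 4.244/(4.70 + 4.244) = 2.61 V.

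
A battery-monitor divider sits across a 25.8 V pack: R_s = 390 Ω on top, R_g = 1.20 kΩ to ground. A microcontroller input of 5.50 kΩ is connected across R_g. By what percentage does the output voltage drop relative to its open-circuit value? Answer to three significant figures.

5.08 %

The divider's output (Thévenin) resistance is R_s‖R_g = 294.3 Ω.
Fractional drop under load = R_th/(R_th + R_L) = 294.3 / (294.3 + 5500) = 0.05080.
So the output falls by 5.08 %.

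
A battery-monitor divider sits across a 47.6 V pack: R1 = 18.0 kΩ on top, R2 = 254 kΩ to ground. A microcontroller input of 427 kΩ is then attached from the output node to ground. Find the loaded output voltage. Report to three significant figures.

V_out ≈ 42.8 V

The load sits in parallel with R2: R2‖R_L = (254 × 427) / (254 + 427) = 159.3 kΩ.
V_out = 47.6 × 159.3 / (18.0 + 159.3) = 47.6 × 159.3/177.3 = 42.8 V.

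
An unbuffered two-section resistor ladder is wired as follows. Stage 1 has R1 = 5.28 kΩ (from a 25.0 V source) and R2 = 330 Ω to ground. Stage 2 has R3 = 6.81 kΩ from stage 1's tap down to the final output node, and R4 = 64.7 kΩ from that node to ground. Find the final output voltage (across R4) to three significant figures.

Stage 2 presents R3+R4 = 71510 Ω as a load on stage 1's tap.
Stage 1's lower leg becomes R2‖(R3+R4) = 328.5 Ω, so V_mid = 25.0 × 328.5/5608 = 1.464 V.
Stage 2 is itself unloaded: V_out = V_mid × R4/(R3+R4) = 1.464 × 64700/71510 = 1.32 V.

V_out ≈ 1.32 V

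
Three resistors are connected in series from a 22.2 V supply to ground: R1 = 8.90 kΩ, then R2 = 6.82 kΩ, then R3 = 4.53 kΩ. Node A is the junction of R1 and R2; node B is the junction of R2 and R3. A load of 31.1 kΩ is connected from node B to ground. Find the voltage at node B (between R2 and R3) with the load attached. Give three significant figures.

V ≈ 4.46 V

At node B, R3 is in parallel with the load: R3‖R_L = 3.954 kΩ.
Below node A the resistance is R2 + (R3‖R_L) = 10.77 kΩ, so V_A = 22.2 × 10.77/19.67 = 12.16 V.
Then V_B = V_A × (R3‖R_L)/(R2 + R3‖R_L) = 12.16 × 3.954/10.77 = 4.46 V.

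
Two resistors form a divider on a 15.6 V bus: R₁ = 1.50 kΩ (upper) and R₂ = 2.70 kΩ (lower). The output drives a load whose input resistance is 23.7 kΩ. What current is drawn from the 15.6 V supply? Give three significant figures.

I ≈ 3.98 mA

R₂‖R_L = 2.424 kΩ, so the source sees R₁ + R₂‖R_L = 3.924 kΩ.
I = 15.6 V / 3.924 kΩ = 3.98 mA.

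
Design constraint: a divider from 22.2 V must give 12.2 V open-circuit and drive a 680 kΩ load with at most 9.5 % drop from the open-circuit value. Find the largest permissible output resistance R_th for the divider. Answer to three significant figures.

Loading drop = R_th/(R_th + R_L) ≤ 0.0950, so R_th ≤ R_L · ε/(1−ε) = 680 kΩ × 0.0950/0.9050 = 71.4 kΩ.
(Any R1, R2 with R2/(R1+R2) = 0.550 and R1‖R2 ≤ 71.4 kΩ will meet the spec.)

R_th ≤ 71.4 kΩ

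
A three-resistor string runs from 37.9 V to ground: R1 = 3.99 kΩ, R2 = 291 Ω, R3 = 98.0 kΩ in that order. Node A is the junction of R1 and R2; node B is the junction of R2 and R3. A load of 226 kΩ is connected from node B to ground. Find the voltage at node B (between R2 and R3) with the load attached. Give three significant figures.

V ≈ 35.7 V

At node B, R3 is in parallel with the load: R3‖R_L = 68360 Ω.
Below node A the resistance is R2 + (R3‖R_L) = 68650 Ω, so V_A = 37.9 × 68650/72640 = 35.82 V.
Then V_B = V_A × (R3‖R_L)/(R2 + R3‖R_L) = 35.82 × 68360/68650 = 35.7 V.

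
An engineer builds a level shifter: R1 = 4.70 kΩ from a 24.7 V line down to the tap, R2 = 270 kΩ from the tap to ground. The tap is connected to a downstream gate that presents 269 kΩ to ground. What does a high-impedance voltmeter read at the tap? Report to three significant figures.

The load sits in parallel with R2: R2‖R_L = (270 × 269) / (270 + 269) = 134.7 kΩ.
V_out = 24.7 × 134.7 / (4.70 + 134.7) = 24.7 × 134.7/139.4 = 23.9 V.

V_out ≈ 23.9 V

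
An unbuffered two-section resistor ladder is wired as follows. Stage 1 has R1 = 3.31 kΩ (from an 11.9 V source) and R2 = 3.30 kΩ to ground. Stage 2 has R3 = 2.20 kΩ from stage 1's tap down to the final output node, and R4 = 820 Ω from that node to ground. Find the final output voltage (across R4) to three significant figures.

Stage 2 presents R3+R4 = 3020 Ω as a load on stage 1's tap.
Stage 1's lower leg becomes R2‖(R3+R4) = 1577 Ω, so V_mid = 11.9 × 1577/4887 = 3.840 V.
Stage 2 is itself unloaded: V_out = V_mid × R4/(R3+R4) = 3.840 × 820/3020 = 1.04 V.

V_out ≈ 1.04 V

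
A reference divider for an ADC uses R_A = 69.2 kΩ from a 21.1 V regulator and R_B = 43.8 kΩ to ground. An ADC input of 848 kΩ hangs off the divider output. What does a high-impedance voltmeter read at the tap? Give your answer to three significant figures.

The load sits in parallel with R_B: R_B‖R_L = (43.8 × 848) / (43.8 + 848) = 41.65 kΩ.
V_out = 21.1 × 41.65 / (69.2 + 41.65) = 21.1 × 41.65/110.8 = 7.93 V.

V_out ≈ 7.93 V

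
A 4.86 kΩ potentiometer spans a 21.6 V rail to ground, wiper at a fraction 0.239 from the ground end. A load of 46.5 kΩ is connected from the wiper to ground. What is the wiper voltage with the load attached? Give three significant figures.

V ≈ 5.07 V

The wiper splits the pot into (1−α)R = 3.698 kΩ above and αR = 1.162 kΩ below.
Lower section ‖ load = 1.133 kΩ.
V_wiper = 21.6 × 1.133/(3.698 + 1.133) = 5.07 V.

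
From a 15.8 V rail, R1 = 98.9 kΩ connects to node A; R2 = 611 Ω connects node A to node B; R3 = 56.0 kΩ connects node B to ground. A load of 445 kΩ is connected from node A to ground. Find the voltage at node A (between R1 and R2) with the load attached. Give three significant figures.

V ≈ 5.32 V

Below node A the series string R2+R3 = 56610 Ω sits in parallel with the 445000 Ω load: 50220 Ω.
V_A = 15.8 × 50220/(98900 + 50220) = 5.32 V.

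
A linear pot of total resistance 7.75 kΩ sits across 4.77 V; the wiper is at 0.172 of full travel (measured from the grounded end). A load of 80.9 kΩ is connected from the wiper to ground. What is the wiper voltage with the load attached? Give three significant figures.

V ≈ 0.809 V

The wiper splits the pot into (1−α)R = 6.417 kΩ above and αR = 1.333 kΩ below.
Lower section ‖ load = 1.311 kΩ.
V_wiper = 4.77 × 1.311/(6.417 + 1.311) = 0.809 V.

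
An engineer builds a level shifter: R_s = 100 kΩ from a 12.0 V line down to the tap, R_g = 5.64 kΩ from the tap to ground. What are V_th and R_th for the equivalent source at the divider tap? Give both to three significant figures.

V_th is the open-circuit tap voltage: 12.0 × 5.64/(100 + 5.64) = 0.641 V.
With the supply zeroed, R_s and R_g appear in parallel from the tap: R_th = R_s‖R_g = (100 × 5.64)/105.6 = 5.34 kΩ.

V_th = 0.641 V, R_th = 5.34 kΩ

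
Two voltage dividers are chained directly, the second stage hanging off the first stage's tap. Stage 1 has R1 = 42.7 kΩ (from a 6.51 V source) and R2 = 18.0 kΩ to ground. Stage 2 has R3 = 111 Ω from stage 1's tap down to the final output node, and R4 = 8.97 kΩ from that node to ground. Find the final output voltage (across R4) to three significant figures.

Stage 2 presents R3+R4 = 9081 Ω as a load on stage 1's tap.
Stage 1's lower leg becomes R2‖(R3+R4) = 6036 Ω, so V_mid = 6.51 × 6036/48740 = 0.8063 V.
Stage 2 is itself unloaded: V_out = V_mid × R4/(R3+R4) = 0.8063 × 8970/9081 = 0.796 V.

V_out ≈ 0.796 V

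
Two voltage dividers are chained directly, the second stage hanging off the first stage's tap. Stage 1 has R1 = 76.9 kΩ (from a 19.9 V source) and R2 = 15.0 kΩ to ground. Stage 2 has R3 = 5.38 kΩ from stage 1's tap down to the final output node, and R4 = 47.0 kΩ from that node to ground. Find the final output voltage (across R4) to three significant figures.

V_out ≈ 2.35 V

Stage 2 presents R3+R4 = 52.38 kΩ as a load on stage 1's tap.
Stage 1's lower leg becomes R2‖(R3+R4) = 11.66 kΩ, so V_mid = 19.9 × 11.66/88.56 = 2.620 V.
Stage 2 is itself unloaded: V_out = V_mid × R4/(R3+R4) = 2.620 × 47.0/52.38 = 2.35 V.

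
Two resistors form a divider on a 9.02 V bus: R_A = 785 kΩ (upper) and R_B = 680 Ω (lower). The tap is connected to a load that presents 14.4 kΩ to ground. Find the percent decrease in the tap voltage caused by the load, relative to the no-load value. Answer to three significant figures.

4.51 %

The divider's output (Thévenin) resistance is R_A‖R_B = 679.4 Ω.
Fractional drop under load = R_th/(R_th + R_L) = 679.4 / (679.4 + 14400) = 0.04506.
So the output falls by 4.51 %.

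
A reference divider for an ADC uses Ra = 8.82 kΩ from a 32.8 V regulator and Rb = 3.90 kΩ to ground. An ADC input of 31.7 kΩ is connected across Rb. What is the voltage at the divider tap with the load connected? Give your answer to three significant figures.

The load sits in parallel with Rb: Rb‖R_L = (3.90 × 31.7) / (3.90 + 31.7) = 3.473 kΩ.
V_out = 32.8 × 3.473 / (8.82 + 3.473) = 32.8 × 3.473/12.29 = 9.27 V.
(Unloaded it would have been 10.1 V.)

V_out ≈ 9.27 V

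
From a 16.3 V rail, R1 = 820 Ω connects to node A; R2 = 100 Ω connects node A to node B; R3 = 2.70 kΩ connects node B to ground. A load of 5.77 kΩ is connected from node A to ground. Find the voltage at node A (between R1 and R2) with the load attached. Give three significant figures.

Below node A the series string R2+R3 = 2800 Ω sits in parallel with the 5770 Ω load: 1885 Ω.
V_A = 16.3 × 1885/(820 + 1885) = 11.4 V.

V ≈ 11.4 V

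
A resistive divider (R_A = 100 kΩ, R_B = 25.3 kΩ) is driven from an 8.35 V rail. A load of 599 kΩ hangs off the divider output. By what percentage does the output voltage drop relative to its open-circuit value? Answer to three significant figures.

3.26 %

The divider's output (Thévenin) resistance is R_A‖R_B = 20.19 kΩ.
Fractional drop under load = R_th/(R_th + R_L) = 20.19 / (20.19 + 599) = 0.03261.
So the output falls by 3.26 %.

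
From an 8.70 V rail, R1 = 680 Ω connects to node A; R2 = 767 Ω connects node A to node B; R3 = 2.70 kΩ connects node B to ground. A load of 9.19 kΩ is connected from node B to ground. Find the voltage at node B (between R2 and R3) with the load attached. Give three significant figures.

V ≈ 5.14 V

At node B, R3 is in parallel with the load: R3‖R_L = 2087 Ω.
Below node A the resistance is R2 + (R3‖R_L) = 2854 Ω, so V_A = 8.70 × 2854/3534 = 7.026 V.
Then V_B = V_A × (R3‖R_L)/(R2 + R3‖R_L) = 7.026 × 2087/2854 = 5.14 V.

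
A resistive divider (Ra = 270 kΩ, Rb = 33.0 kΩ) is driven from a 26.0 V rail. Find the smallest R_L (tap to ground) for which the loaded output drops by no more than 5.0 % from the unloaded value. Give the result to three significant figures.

Output resistance R_th = Ra‖Rb = (270 × 33.0)/303.0 = 29.41 kΩ.
The fractional drop is R_th/(R_th + R_L); requiring this ≤ 0.0500 gives R_L ≥ R_th(1/0.0500 − 1) = 29.41 × 19.00 = 559 kΩ.

R_L(min) ≈ 559 kΩ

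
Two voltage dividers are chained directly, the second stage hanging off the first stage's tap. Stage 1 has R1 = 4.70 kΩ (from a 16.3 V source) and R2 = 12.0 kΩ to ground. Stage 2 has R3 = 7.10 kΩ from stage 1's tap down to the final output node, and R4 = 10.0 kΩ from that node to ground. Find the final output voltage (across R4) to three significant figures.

Stage 2 presents R3+R4 = 17.10 kΩ as a load on stage 1's tap.
Stage 1's lower leg becomes R2‖(R3+R4) = 7.052 kΩ, so V_mid = 16.3 × 7.052/11.75 = 9.781 V.
Stage 2 is itself unloaded: V_out = V_mid × R4/(R3+R4) = 9.781 × 10.0/17.10 = 5.72 V.

V_out ≈ 5.72 V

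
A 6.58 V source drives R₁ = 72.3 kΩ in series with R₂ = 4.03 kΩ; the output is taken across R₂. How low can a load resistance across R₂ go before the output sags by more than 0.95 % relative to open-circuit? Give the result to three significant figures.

R_L(min) ≈ 398 kΩ

Output resistance R_th = R₁‖R₂ = (72.3 × 4.03)/76.33 = 3.817 kΩ.
The fractional drop is R_th/(R_th + R_L); requiring this ≤ 0.00950 gives R_L ≥ R_th(1/0.00950 − 1) = 3.817 × 104.3 = 398 kΩ.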